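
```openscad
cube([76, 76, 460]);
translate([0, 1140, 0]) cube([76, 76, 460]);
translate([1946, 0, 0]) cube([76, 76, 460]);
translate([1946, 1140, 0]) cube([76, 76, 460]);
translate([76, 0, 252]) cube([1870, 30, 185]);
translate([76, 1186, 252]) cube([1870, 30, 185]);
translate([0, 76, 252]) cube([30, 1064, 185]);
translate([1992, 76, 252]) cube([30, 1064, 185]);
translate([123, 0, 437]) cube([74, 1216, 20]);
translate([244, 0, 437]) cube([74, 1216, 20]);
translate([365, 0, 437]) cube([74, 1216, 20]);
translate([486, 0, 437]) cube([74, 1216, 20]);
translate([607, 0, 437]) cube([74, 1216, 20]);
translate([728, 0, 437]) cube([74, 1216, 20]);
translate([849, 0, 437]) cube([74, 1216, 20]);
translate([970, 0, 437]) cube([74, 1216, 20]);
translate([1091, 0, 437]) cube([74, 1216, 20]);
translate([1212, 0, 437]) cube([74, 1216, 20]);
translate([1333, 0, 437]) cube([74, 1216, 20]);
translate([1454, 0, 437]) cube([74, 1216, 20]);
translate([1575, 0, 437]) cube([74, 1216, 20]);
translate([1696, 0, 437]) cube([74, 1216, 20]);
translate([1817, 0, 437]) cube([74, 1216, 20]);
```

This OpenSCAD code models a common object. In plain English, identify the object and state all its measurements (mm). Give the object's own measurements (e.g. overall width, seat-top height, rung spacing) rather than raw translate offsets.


A bed frame 2022 mm long (x) by 1216 mm wide (y). Four 76×76 mm corner posts, 460 mm tall, at the corners of the footprint. Four rails of 30 mm thickness and 185 mm height run between adjacent posts with their undersides at z = 252 mm, their outer faces flush with the outside of the frame (the two x-running rails run between the posts' inner faces; the two y-running rails run between the posts' inner faces). 15 slats, each 74 mm wide (x) and 20 mm thick, lie across the top of the two x-running rails, running the full 1216 mm width of the frame in y; along x they sit between the end posts with a 47 mm gap after the −x posts and between neighbouring slats, leaving 55 mm before the +x posts.


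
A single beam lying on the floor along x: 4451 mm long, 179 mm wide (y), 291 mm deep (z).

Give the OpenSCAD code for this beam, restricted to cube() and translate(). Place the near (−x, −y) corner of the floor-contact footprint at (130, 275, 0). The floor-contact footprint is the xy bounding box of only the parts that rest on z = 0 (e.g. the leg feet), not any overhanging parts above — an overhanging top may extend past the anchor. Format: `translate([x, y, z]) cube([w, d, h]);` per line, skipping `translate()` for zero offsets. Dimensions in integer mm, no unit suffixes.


translate([130, 275, 0]) cube([4451, 179, 291]);


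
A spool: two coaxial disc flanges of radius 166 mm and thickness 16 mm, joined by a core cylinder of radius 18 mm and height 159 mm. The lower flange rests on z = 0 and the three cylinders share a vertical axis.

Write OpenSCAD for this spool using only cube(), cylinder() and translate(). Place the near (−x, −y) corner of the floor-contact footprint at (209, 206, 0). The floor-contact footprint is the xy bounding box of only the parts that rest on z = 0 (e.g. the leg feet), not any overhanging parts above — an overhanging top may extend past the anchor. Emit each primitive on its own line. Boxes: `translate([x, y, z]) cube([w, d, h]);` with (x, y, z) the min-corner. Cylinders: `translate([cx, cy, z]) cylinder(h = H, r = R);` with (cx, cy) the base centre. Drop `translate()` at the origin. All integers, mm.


translate([375, 372, 0]) cylinder(h = 16, r = 166);
translate([375, 372, 16]) cylinder(h = 159, r = 18);
translate([375, 372, 175]) cylinder(h = 16, r = 166);


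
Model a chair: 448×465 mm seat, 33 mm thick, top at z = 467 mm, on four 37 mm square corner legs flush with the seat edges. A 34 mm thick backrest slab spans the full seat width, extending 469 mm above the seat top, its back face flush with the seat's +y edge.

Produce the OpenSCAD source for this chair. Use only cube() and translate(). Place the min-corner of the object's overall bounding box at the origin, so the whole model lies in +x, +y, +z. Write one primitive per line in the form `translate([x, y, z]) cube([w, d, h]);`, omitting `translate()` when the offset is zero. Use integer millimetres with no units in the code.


translate([0, 0, 434]) cube([448, 465, 33]);
cube([37, 37, 434]);
translate([411, 0, 0]) cube([37, 37, 434]);
translate([0, 428, 0]) cube([37, 37, 434]);
translate([411, 428, 0]) cube([37, 37, 434]);
translate([0, 431, 467]) cube([448, 34, 469]);


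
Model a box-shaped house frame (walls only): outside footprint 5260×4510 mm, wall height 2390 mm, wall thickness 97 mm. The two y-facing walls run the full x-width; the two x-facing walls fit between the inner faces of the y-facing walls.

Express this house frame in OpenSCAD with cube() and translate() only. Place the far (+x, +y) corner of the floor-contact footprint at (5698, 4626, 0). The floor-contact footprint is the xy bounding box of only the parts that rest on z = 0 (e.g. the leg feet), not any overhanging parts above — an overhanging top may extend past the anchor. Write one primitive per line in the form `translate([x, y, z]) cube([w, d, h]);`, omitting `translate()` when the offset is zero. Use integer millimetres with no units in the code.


translate([438, 116, 0]) cube([5260, 97, 2390]);
translate([438, 4529, 0]) cube([5260, 97, 2390]);
translate([438, 213, 0]) cube([97, 4316, 2390]);
translate([5601, 213, 0]) cube([97, 4316, 2390]);


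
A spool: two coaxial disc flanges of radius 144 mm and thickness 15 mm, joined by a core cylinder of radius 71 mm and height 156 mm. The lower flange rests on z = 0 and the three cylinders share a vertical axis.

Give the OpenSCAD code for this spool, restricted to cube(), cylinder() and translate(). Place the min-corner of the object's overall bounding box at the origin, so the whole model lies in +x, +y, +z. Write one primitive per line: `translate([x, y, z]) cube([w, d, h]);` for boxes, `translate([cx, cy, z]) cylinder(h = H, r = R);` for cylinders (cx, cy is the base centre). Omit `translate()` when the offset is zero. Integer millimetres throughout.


translate([144, 144, 0]) cylinder(h = 15, r = 144);
translate([144, 144, 15]) cylinder(h = 156, r = 71);
translate([144, 144, 171]) cylinder(h = 15, r = 144);


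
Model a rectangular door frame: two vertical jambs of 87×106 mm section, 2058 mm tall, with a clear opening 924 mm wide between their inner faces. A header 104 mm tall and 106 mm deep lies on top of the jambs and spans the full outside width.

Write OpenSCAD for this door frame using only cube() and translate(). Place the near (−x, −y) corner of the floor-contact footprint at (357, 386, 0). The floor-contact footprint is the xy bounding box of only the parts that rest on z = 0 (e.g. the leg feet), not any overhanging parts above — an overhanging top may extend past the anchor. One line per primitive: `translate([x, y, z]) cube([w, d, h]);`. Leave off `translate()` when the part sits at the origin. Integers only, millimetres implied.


translate([357, 386, 0]) cube([87, 106, 2058]);
translate([1368, 386, 0]) cube([87, 106, 2058]);
translate([357, 386, 2058]) cube([1098, 106, 104]);


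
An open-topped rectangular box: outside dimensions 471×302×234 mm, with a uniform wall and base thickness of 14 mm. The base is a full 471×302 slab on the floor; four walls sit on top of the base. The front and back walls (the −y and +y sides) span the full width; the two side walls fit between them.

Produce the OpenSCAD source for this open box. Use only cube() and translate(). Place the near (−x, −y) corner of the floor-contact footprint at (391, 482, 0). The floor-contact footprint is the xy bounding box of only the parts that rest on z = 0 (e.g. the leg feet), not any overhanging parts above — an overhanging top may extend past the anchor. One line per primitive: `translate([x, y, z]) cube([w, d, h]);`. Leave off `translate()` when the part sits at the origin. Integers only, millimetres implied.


translate([391, 482, 0]) cube([471, 302, 14]);
translate([391, 482, 14]) cube([471, 14, 220]);
translate([391, 770, 14]) cube([471, 14, 220]);
translate([391, 496, 14]) cube([14, 274, 220]);
translate([848, 496, 14]) cube([14, 274, 220]);


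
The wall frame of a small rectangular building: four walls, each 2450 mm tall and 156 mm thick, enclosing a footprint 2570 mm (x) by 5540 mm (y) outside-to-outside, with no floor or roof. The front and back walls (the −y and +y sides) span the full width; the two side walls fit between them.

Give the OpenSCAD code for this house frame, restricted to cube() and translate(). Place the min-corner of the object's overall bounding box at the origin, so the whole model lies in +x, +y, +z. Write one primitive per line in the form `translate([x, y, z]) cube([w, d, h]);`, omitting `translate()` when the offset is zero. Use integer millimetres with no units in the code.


cube([2570, 156, 2450]);
translate([0, 5384, 0]) cube([2570, 156, 2450]);
translate([0, 156, 0]) cube([156, 5228, 2450]);
translate([2414, 156, 0]) cube([156, 5228, 2450]);


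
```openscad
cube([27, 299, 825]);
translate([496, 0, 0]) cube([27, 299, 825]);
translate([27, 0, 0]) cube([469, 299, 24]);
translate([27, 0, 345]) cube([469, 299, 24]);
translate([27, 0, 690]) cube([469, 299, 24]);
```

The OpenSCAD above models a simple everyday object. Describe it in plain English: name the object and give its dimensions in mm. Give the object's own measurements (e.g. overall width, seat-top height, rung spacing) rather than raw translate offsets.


An open bookshelf. Two side panels, each 27 mm thick, 299 mm deep and 825 mm tall, stand 523 mm apart (outside-to-outside). Between them sit 3 shelves, each 24 mm thick and 299 mm deep, spanning the full gap between the sides. The bottom shelf rests on the floor (its underside at z = 0) and the clear gap between one shelf's top and the next shelf's underside is 321 mm.


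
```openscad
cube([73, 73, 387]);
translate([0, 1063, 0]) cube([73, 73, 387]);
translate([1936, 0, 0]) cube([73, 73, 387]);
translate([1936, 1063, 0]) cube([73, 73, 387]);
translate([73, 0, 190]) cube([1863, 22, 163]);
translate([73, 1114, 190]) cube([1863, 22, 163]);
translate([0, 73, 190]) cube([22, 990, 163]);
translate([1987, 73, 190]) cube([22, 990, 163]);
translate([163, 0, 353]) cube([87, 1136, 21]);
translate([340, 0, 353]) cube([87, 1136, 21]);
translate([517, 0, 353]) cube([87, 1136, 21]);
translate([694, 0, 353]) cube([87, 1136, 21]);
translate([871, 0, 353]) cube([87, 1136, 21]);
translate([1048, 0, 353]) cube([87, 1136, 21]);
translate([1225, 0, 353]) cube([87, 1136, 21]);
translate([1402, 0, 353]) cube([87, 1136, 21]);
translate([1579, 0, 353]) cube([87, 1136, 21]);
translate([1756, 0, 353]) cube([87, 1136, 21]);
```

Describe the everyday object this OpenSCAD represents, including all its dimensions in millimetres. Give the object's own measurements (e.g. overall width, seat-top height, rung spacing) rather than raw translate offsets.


A bed frame 2009 mm long (x) by 1136 mm wide (y). Four 73×73 mm corner posts, 387 mm tall, at the corners of the footprint. Four rails of 22 mm thickness and 163 mm height run between adjacent posts with their undersides at z = 190 mm, their outer faces flush with the outside of the frame (the two x-running rails run between the posts' inner faces; the two y-running rails run between the posts' inner faces). 10 slats, each 87 mm wide (x) and 21 mm thick, lie across the top of the two x-running rails, running the full 1136 mm width of the frame in y; along x they sit between the end posts with a 90 mm gap after the −x posts and between neighbouring slats, leaving 93 mm before the +x posts.


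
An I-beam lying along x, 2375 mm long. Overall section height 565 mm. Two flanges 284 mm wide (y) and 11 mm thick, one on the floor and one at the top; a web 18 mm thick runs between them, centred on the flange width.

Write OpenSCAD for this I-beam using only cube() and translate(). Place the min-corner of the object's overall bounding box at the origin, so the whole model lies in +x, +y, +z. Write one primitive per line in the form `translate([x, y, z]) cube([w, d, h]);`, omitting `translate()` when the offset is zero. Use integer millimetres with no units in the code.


cube([2375, 284, 11]);
translate([0, 133, 11]) cube([2375, 18, 543]);
translate([0, 0, 554]) cube([2375, 284, 11]);


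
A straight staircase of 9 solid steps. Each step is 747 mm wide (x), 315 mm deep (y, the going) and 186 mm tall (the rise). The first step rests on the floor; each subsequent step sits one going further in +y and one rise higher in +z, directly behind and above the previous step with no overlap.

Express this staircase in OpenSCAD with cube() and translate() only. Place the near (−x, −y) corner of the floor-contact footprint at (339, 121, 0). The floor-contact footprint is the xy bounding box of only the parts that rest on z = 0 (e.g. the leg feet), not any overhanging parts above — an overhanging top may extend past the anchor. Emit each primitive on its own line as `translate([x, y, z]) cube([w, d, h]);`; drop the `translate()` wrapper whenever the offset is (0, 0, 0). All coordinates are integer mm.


translate([339, 121, 0]) cube([747, 315, 186]);
translate([339, 436, 186]) cube([747, 315, 186]);
translate([339, 751, 372]) cube([747, 315, 186]);
translate([339, 1066, 558]) cube([747, 315, 186]);
translate([339, 1381, 744]) cube([747, 315, 186]);
translate([339, 1696, 930]) cube([747, 315, 186]);
translate([339, 2011, 1116]) cube([747, 315, 186]);
translate([339, 2326, 1302]) cube([747, 315, 186]);
translate([339, 2641, 1488]) cube([747, 315, 186]);


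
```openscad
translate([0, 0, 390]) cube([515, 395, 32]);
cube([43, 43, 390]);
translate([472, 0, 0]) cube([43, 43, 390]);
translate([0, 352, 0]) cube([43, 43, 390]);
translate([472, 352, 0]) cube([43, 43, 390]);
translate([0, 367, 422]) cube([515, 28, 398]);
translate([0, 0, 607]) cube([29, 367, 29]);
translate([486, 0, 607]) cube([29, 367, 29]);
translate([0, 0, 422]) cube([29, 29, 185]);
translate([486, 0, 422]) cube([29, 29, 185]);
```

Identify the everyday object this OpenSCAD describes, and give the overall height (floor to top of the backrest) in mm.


A chair. The overall height is 820 mm.

A slab on four corner posts with a tall panel at the back — a chair. The seat slab sits at z = 390 with thickness 32, and the 398 mm backrest starts at the seat top, so the overall height is 390 + 32 + 398 = 820 mm.


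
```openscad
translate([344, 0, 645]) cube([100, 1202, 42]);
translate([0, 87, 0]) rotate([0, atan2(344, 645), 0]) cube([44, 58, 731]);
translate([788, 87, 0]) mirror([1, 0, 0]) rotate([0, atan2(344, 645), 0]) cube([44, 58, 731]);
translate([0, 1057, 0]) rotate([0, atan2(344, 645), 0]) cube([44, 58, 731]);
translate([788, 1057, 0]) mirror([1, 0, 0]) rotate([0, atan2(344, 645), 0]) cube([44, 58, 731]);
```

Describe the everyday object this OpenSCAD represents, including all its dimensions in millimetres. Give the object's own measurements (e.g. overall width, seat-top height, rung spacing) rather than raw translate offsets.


A sawhorse. A 100×1202×42 mm beam (x, y, z) sits on two A-frame leg pairs. Each pair is two raked legs of 44×58 mm section (58 mm along y) splaying symmetrically in x. Each leg rises 645 mm vertically over 344 mm of horizontal reach and is 731 mm long along its own axis. Every leg's outer bottom edge rests on the floor and its outer top edge meets a bottom edge of the beam — the left legs (tilting toward +x) meet the beam's −x bottom edge, the right legs (their mirror images, tilting toward −x) meet its +x bottom edge — so the leg tops tuck under the beam, the beam's underside is 645 mm above the floor, and the feet are 788 mm apart outside-to-outside with the beam centred between them. The two leg pairs are set in 87 mm from either end of the beam.


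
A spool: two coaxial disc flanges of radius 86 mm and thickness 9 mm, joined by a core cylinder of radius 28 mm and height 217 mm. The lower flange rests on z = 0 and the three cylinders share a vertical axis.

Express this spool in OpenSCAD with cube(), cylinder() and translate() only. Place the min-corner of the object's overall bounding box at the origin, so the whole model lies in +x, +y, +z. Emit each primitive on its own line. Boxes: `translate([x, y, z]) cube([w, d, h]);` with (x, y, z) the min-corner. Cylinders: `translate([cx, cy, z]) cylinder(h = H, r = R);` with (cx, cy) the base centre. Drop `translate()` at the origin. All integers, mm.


translate([86, 86, 0]) cylinder(h = 9, r = 86);
translate([86, 86, 9]) cylinder(h = 217, r = 28);
translate([86, 86, 226]) cylinder(h = 9, r = 86);


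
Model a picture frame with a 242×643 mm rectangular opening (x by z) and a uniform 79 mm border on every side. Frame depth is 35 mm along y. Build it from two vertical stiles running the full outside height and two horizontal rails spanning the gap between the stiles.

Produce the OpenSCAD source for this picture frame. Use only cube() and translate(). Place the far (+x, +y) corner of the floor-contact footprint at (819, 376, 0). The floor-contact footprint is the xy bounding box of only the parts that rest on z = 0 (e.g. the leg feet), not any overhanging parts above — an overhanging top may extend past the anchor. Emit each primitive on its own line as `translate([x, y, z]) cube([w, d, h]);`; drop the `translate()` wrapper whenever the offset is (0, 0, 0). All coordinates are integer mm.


translate([419, 341, 0]) cube([79, 35, 801]);
translate([740, 341, 0]) cube([79, 35, 801]);
translate([498, 341, 0]) cube([242, 35, 79]);
translate([498, 341, 722]) cube([242, 35, 79]);


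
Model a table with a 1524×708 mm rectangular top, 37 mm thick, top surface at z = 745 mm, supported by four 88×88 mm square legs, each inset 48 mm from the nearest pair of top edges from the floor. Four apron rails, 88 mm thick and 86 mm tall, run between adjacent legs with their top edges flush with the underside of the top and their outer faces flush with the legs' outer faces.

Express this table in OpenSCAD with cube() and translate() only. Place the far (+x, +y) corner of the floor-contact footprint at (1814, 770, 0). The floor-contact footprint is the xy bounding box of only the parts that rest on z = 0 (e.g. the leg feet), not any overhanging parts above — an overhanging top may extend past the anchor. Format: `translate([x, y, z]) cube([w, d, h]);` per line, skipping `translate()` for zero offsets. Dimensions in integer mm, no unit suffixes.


// leg_h = 745 - 37 = 708
// apron z = 708 - 86 = 622
translate([338, 110, 708]) cube([1524, 708, 37]);
translate([386, 158, 0]) cube([88, 88, 708]);
translate([1726, 158, 0]) cube([88, 88, 708]);
translate([386, 682, 0]) cube([88, 88, 708]);
translate([1726, 682, 0]) cube([88, 88, 708]);
translate([474, 158, 622]) cube([1252, 88, 86]);
translate([474, 682, 622]) cube([1252, 88, 86]);
translate([386, 246, 622]) cube([88, 436, 86]);
translate([1726, 246, 622]) cube([88, 436, 86]);


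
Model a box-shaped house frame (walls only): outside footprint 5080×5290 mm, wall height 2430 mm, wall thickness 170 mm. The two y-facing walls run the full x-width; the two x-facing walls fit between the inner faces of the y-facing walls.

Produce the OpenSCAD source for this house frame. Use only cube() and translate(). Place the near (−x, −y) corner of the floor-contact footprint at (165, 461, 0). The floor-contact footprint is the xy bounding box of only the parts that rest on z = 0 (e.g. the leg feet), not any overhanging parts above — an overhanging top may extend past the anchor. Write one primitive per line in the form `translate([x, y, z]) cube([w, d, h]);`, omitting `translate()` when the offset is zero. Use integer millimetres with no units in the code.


translate([165, 461, 0]) cube([5080, 170, 2430]);
translate([165, 5581, 0]) cube([5080, 170, 2430]);
translate([165, 631, 0]) cube([170, 4950, 2430]);
translate([5075, 631, 0]) cube([170, 4950, 2430]);


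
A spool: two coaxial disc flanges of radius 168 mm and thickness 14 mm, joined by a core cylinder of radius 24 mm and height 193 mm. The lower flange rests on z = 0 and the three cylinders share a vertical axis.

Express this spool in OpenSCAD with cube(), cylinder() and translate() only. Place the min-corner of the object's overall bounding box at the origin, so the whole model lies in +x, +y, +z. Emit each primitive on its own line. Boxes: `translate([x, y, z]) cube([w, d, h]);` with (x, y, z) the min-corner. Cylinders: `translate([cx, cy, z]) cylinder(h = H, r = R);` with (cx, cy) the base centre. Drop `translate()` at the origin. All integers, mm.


translate([168, 168, 0]) cylinder(h = 14, r = 168);
translate([168, 168, 14]) cylinder(h = 193, r = 24);
translate([168, 168, 207]) cylinder(h = 14, r = 168);


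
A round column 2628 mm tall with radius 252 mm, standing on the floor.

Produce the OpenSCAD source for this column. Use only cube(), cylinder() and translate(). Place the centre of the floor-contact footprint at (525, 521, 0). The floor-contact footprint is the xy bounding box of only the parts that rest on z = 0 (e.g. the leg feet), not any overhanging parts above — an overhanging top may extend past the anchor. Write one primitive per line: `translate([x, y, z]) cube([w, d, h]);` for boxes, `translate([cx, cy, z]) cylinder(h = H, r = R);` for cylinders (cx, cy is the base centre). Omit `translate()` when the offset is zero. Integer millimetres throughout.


translate([525, 521, 0]) cylinder(h = 2628, r = 252);


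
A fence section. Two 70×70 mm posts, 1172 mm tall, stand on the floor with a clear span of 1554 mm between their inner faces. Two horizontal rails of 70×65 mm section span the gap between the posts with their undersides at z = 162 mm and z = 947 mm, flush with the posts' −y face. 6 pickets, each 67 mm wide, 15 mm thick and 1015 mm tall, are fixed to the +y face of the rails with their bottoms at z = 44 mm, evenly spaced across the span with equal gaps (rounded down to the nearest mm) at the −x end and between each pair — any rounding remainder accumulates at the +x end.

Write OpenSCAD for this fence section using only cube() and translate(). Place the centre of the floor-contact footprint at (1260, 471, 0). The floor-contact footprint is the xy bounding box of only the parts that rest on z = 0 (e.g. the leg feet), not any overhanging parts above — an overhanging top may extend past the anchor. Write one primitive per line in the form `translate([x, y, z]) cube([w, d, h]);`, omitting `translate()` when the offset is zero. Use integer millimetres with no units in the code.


translate([413, 436, 0]) cube([70, 70, 1172]);
translate([2037, 436, 0]) cube([70, 70, 1172]);
translate([483, 436, 162]) cube([1554, 70, 65]);
translate([483, 436, 947]) cube([1554, 70, 65]);
translate([647, 506, 44]) cube([67, 15, 1015]);
translate([878, 506, 44]) cube([67, 15, 1015]);
translate([1109, 506, 44]) cube([67, 15, 1015]);
translate([1340, 506, 44]) cube([67, 15, 1015]);
translate([1571, 506, 44]) cube([67, 15, 1015]);
translate([1802, 506, 44]) cube([67, 15, 1015]);


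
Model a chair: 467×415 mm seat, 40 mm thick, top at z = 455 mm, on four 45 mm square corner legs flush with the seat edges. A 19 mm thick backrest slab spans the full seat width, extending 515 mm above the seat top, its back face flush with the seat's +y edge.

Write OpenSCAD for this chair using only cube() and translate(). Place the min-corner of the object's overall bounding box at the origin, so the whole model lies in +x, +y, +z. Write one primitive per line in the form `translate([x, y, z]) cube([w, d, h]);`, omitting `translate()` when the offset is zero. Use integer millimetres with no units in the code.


translate([0, 0, 415]) cube([467, 415, 40]);
cube([45, 45, 415]);
translate([422, 0, 0]) cube([45, 45, 415]);
translate([0, 370, 0]) cube([45, 45, 415]);
translate([422, 370, 0]) cube([45, 45, 415]);
translate([0, 396, 455]) cube([467, 19, 515]);


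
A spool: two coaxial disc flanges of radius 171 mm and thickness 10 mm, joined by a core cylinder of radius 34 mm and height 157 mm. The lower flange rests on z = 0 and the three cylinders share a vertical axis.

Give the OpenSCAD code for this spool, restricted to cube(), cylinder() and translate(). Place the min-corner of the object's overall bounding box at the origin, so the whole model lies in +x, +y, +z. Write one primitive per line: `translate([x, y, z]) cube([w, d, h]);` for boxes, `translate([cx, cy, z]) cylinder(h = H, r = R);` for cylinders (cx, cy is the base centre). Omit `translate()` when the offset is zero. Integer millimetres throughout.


translate([171, 171, 0]) cylinder(h = 10, r = 171);
translate([171, 171, 10]) cylinder(h = 157, r = 34);
translate([171, 171, 167]) cylinder(h = 10, r = 171);


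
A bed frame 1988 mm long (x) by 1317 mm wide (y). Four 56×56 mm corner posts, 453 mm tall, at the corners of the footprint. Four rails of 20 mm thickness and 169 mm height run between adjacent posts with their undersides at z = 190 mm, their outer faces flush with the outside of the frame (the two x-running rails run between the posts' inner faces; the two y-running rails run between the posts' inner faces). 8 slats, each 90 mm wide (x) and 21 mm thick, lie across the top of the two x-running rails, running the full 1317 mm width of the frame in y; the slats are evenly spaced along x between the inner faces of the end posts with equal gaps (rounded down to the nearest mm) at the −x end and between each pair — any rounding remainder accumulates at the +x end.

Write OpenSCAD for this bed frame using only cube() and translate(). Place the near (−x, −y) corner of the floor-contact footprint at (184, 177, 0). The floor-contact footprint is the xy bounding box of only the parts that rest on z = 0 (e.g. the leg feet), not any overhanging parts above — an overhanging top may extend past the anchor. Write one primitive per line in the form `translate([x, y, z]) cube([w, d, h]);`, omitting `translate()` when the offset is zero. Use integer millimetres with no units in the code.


translate([184, 177, 0]) cube([56, 56, 453]);
translate([184, 1438, 0]) cube([56, 56, 453]);
translate([2116, 177, 0]) cube([56, 56, 453]);
translate([2116, 1438, 0]) cube([56, 56, 453]);
translate([240, 177, 190]) cube([1876, 20, 169]);
translate([240, 1474, 190]) cube([1876, 20, 169]);
translate([184, 233, 190]) cube([20, 1205, 169]);
translate([2152, 233, 190]) cube([20, 1205, 169]);
translate([368, 177, 359]) cube([90, 1317, 21]);
translate([586, 177, 359]) cube([90, 1317, 21]);
translate([804, 177, 359]) cube([90, 1317, 21]);
translate([1022, 177, 359]) cube([90, 1317, 21]);
translate([1240, 177, 359]) cube([90, 1317, 21]);
translate([1458, 177, 359]) cube([90, 1317, 21]);
translate([1676, 177, 359]) cube([90, 1317, 21]);
translate([1894, 177, 359]) cube([90, 1317, 21]);


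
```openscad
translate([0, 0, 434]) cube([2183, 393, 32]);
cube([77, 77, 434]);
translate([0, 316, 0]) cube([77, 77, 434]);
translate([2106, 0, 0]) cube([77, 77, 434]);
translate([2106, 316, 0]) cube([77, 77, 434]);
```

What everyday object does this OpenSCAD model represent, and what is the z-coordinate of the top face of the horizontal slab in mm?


A bench. The seat-top height is 466 mm.

A long slab on four corner posts — a bench. The slab sits at z = 434 with thickness 32, so the top is 434 + 32 = 466 mm.


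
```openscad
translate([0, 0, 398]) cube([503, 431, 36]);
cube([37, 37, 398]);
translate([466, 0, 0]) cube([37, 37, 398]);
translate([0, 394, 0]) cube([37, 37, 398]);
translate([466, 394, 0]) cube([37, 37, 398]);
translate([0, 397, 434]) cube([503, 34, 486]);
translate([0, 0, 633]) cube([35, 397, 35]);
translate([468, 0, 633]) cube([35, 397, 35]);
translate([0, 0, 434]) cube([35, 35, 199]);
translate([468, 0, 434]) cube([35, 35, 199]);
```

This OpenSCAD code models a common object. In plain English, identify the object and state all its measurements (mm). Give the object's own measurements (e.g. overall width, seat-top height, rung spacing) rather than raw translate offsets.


A chair. The seat is a 503×431×36 mm slab with its top at z = 434 mm, on four 37×37 mm corner legs (flush with the seat edges, standing on z = 0). A flat backrest 34 mm thick, 486 mm tall, spans the full seat width and rises from the seat top along its +y edge, rear face flush with the rear of the seat. Two armrests of 35×35 mm section run along each side from the seat's front edge to the front of the backrest, top faces 234 mm above the seat top and outer faces flush with the seat's x-edges; a 35×35 mm post under the front of each armrest stands on the seat at the front corner.


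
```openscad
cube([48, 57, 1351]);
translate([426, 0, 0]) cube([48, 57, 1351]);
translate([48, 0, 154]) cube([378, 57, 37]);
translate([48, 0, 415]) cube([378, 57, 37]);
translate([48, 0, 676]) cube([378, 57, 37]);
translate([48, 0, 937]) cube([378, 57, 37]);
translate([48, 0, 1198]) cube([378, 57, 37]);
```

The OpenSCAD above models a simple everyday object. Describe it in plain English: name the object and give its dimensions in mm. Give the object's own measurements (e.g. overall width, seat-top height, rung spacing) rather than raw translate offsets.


A straight ladder. Two 48×57 mm vertical rails, 1351 mm tall, stand 474 mm apart (outside-to-outside) with their front faces coplanar on the −y side. 5 rungs, each 57 mm deep and 37 mm tall, span between the inner faces of the rails, front faces flush with the rails. The lowest rung's underside is at z = 154 mm and rungs are spaced 261 mm apart (underside to underside).


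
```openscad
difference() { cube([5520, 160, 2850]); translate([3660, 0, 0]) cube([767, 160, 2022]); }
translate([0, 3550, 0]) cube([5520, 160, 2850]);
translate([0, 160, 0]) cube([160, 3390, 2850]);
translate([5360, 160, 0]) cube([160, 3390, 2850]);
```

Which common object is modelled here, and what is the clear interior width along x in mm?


A single room. The interior width is 5200 mm.

Four walls enclosing a rectangle with a door in the front wall — a room. Outside width 5520 minus two 160 mm walls gives 5200 mm.


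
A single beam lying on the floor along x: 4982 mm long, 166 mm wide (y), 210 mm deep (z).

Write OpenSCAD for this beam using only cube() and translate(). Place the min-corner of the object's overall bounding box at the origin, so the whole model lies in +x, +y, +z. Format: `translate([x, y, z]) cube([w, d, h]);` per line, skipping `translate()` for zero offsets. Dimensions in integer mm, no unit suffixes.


cube([4982, 166, 210]);


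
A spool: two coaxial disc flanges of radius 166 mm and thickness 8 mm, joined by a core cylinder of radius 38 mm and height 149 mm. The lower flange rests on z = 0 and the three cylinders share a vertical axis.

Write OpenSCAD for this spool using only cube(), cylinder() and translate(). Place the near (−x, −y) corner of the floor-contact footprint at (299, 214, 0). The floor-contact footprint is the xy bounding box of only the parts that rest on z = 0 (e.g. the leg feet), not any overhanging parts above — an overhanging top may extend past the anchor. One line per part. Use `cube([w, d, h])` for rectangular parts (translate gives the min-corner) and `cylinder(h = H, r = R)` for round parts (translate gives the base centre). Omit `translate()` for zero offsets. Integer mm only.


translate([465, 380, 0]) cylinder(h = 8, r = 166);
translate([465, 380, 8]) cylinder(h = 149, r = 38);
translate([465, 380, 157]) cylinder(h = 8, r = 166);


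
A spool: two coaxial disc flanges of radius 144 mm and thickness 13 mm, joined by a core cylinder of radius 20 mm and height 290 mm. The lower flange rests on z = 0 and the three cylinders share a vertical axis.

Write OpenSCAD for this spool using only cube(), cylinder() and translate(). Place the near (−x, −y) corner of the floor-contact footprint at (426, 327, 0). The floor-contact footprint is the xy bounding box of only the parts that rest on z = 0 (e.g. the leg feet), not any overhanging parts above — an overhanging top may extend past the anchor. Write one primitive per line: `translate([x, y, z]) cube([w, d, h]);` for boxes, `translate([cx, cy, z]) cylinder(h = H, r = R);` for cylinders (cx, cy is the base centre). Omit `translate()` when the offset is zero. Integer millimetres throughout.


translate([570, 471, 0]) cylinder(h = 13, r = 144);
translate([570, 471, 13]) cylinder(h = 290, r = 20);
translate([570, 471, 303]) cylinder(h = 13, r = 144);


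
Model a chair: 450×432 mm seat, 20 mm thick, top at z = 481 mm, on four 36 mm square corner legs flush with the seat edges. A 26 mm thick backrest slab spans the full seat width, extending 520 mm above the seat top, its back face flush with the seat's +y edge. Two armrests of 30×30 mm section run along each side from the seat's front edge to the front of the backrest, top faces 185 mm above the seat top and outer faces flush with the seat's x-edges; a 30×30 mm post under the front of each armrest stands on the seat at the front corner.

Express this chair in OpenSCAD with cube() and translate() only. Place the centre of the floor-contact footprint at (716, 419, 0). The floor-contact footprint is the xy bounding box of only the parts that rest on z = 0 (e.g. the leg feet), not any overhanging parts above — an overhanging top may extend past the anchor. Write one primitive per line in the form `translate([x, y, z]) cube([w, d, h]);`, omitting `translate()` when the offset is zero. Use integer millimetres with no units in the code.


// leg_h = 481 - 20 = 461
// arm post h = 185 - 30 = 155
translate([491, 203, 461]) cube([450, 432, 20]);
translate([491, 203, 0]) cube([36, 36, 461]);
translate([905, 203, 0]) cube([36, 36, 461]);
translate([491, 599, 0]) cube([36, 36, 461]);
translate([905, 599, 0]) cube([36, 36, 461]);
translate([491, 609, 481]) cube([450, 26, 520]);
translate([491, 203, 636]) cube([30, 406, 30]);
translate([911, 203, 636]) cube([30, 406, 30]);
translate([491, 203, 481]) cube([30, 30, 155]);
translate([911, 203, 481]) cube([30, 30, 155]);


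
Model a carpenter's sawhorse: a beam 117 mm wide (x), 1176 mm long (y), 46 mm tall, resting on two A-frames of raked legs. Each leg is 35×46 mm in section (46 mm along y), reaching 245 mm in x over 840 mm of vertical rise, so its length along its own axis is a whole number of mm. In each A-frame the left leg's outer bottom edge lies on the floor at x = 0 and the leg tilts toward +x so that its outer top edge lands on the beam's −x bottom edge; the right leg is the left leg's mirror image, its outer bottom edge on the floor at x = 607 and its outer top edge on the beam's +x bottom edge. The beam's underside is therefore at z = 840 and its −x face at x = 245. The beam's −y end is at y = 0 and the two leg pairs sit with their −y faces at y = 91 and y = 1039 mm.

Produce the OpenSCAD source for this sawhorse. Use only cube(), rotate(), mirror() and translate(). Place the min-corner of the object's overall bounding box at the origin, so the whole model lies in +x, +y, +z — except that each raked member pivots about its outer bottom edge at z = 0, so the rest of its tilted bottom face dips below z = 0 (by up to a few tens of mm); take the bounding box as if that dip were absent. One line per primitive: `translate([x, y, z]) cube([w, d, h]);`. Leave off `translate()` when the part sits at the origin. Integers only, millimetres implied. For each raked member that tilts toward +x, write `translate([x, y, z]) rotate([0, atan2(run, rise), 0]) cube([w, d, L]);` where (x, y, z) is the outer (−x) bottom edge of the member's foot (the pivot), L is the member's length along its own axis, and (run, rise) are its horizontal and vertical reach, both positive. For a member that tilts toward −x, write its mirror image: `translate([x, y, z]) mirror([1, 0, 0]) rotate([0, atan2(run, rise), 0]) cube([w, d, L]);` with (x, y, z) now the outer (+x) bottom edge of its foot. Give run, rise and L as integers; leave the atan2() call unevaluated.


translate([245, 0, 840]) cube([117, 1176, 46]);
translate([0, 91, 0]) rotate([0, atan2(245, 840), 0]) cube([35, 46, 875]);
translate([607, 91, 0]) mirror([1, 0, 0]) rotate([0, atan2(245, 840), 0]) cube([35, 46, 875]);
translate([0, 1039, 0]) rotate([0, atan2(245, 840), 0]) cube([35, 46, 875]);
translate([607, 1039, 0]) mirror([1, 0, 0]) rotate([0, atan2(245, 840), 0]) cube([35, 46, 875]);


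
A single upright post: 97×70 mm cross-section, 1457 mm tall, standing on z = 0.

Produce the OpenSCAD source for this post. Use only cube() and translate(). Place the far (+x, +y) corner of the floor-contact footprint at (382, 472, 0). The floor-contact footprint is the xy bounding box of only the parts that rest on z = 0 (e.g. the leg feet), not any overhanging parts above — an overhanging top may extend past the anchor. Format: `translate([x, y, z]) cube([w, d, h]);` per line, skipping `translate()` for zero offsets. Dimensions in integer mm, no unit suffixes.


translate([285, 402, 0]) cube([97, 70, 1457]);


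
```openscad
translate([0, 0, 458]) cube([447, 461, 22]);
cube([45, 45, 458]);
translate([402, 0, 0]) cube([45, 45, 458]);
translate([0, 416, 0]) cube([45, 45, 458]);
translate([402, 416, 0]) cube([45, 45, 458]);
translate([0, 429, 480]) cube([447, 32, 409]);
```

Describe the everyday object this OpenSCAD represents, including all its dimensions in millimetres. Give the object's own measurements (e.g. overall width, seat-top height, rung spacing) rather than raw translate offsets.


A chair. The seat is a 447×461×22 mm slab with its top at z = 480 mm, on four 45×45 mm corner legs (flush with the seat edges, standing on z = 0). A flat backrest 32 mm thick, 409 mm tall, spans the full seat width and rises from the seat top along its +y edge, rear face flush with the rear of the seat.


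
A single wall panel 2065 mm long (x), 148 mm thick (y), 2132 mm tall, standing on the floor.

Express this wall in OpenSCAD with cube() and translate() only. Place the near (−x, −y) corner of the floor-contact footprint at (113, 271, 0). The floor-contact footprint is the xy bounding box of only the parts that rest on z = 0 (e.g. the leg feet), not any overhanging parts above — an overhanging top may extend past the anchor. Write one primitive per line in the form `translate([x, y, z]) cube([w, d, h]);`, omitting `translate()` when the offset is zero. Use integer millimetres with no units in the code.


translate([113, 271, 0]) cube([2065, 148, 2132]);


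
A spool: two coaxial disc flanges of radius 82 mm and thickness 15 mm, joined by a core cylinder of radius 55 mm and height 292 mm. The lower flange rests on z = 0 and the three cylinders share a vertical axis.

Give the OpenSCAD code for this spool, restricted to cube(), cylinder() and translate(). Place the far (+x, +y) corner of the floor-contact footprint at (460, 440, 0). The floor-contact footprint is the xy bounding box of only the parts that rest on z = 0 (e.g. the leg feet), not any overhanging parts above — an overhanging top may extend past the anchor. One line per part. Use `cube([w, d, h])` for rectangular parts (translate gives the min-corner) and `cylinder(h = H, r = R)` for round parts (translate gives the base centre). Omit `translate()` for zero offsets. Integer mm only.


translate([378, 358, 0]) cylinder(h = 15, r = 82);
translate([378, 358, 15]) cylinder(h = 292, r = 55);
translate([378, 358, 307]) cylinder(h = 15, r = 82);


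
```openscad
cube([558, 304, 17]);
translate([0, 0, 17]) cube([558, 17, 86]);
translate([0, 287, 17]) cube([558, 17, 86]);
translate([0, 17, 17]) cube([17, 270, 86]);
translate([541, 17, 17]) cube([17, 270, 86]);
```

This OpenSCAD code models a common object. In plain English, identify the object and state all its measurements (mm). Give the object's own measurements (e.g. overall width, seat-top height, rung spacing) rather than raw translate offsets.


An open-topped rectangular box: outside dimensions 558×304×103 mm, with a uniform wall and base thickness of 17 mm. The base is a full 558×304 slab on the floor; four walls sit on top of the base. The front and back walls (the −y and +y sides) span the full width; the two side walls fit between them.
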